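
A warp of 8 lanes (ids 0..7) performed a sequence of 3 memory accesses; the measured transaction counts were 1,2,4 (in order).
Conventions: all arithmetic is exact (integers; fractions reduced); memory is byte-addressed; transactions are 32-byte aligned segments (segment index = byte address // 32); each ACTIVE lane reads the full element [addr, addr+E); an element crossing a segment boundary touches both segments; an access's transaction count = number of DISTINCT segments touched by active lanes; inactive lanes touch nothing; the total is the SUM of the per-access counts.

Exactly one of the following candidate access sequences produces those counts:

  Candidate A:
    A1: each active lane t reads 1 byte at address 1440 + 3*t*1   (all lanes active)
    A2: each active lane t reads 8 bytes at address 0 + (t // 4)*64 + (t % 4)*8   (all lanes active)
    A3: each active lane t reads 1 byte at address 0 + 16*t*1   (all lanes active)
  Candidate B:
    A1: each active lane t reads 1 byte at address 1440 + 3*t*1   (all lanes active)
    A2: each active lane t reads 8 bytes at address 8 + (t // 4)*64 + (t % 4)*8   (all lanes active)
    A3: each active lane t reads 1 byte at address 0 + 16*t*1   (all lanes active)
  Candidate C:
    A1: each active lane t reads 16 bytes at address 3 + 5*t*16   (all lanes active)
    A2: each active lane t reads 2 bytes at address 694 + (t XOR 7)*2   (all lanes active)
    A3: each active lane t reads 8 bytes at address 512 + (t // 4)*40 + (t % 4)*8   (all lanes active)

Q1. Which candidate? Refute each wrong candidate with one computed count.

B: A2 gives 4 transactions, not 2
C: A1 gives 12 transactions, not 1
A: all counts match (1,2,4)

Answer: A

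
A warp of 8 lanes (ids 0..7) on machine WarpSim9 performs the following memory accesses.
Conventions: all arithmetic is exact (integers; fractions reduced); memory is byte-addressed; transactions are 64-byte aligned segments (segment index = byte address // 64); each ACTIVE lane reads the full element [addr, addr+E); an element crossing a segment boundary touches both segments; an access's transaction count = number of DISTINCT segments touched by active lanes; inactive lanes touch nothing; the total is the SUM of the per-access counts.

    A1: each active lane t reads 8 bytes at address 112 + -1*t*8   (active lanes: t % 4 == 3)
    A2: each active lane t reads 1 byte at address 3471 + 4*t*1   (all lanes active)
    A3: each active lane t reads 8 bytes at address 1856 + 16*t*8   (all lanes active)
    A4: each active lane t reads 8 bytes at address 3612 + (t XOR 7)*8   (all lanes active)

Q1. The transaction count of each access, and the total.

A1: 2 transactions
A2: 1 transaction
A3: 8 transactions
A4: 2 transactions

Answer: 2,1,8,2; total 13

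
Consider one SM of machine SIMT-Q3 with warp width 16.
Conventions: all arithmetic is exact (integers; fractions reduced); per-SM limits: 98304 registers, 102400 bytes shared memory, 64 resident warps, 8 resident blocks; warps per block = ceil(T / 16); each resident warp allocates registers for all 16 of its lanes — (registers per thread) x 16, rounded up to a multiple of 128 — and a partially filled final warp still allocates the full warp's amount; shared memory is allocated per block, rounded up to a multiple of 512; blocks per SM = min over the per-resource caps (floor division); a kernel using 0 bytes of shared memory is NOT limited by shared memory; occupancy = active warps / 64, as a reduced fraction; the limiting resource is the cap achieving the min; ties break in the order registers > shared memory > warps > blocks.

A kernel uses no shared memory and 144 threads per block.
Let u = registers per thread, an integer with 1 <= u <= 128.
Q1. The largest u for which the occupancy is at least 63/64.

Answer: u = 96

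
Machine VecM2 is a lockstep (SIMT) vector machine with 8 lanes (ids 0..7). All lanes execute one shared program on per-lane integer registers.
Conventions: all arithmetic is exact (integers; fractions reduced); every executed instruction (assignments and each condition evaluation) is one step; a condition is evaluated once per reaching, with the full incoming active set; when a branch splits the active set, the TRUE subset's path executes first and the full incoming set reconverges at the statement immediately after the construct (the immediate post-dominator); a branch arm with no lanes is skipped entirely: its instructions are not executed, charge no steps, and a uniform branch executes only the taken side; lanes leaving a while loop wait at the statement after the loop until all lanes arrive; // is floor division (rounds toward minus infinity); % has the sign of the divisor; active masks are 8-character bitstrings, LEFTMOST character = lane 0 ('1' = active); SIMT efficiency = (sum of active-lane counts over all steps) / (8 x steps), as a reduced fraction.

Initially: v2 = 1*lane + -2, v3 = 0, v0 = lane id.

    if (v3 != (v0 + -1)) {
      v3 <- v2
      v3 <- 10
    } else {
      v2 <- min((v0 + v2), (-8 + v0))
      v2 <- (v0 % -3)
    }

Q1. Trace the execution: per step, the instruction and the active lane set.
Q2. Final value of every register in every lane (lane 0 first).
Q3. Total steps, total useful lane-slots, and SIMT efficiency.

step 0: eval (v3 != (v0 + -1))       11111111
step 1: v3 <- v2                     10111111
step 2: v3 <- 10                     10111111
step 3: v2 <- min((v0 + v2), (-8 + v0)) 01000000
step 4: v2 <- (v0 % -3)              01000000

Answer: 5 steps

v2: -2,-2,0,1,2,3,4,5
v3: 10,0,10,10,10,10,10,10
v0: 0,1,2,3,4,5,6,7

steps = 5; useful = 24; efficiency = 24/40 = 3/5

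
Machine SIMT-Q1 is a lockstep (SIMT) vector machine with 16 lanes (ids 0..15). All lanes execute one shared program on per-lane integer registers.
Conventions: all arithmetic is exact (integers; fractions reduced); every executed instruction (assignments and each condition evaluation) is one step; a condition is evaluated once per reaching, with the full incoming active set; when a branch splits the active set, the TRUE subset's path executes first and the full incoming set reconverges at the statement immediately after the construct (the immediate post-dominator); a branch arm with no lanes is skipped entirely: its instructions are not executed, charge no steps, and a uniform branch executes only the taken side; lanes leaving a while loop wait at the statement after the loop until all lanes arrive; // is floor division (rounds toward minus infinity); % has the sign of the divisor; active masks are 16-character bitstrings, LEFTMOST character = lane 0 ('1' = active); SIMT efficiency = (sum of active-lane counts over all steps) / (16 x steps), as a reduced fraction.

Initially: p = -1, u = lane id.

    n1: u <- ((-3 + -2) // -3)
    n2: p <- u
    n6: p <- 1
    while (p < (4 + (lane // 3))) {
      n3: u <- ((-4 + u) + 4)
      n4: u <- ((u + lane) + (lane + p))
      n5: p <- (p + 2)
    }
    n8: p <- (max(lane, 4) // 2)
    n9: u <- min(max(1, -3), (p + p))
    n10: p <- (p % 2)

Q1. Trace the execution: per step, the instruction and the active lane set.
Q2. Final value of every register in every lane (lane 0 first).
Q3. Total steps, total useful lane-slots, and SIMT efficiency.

step 0: u <- ((-3 + -2) // -3)       1111111111111111
step 1: p <- u                       1111111111111111
step 2: p <- 1                       1111111111111111
step 3: eval (p < (4 + (lane // 3))) 1111111111111111
step 4: u <- ((-4 + u) + 4)          1111111111111111
step 5: u <- ((u + lane) + (lane + p)) 1111111111111111
step 6: p <- (p + 2)                 1111111111111111
step 7: eval (p < (4 + (lane // 3))) 1111111111111111
step 8: u <- ((-4 + u) + 4)          1111111111111111
step 9: u <- ((u + lane) + (lane + p)) 1111111111111111
step 10: p <- (p + 2)                 1111111111111111
step 11: eval (p < (4 + (lane // 3))) 1111111111111111
step 12: u <- ((-4 + u) + 4)          0000001111111111
step 13: u <- ((u + lane) + (lane + p)) 0000001111111111
step 14: p <- (p + 2)                 0000001111111111
step 15: eval (p < (4 + (lane // 3))) 0000001111111111
step 16: u <- ((-4 + u) + 4)          0000000000001111
step 17: u <- ((u + lane) + (lane + p)) 0000000000001111
step 18: p <- (p + 2)                 0000000000001111
step 19: eval (p < (4 + (lane // 3))) 0000000000001111
step 20: p <- (max(lane, 4) // 2)     1111111111111111
step 21: u <- min(max(1, -3), (p + p)) 1111111111111111
step 22: p <- (p % 2)                 1111111111111111

Answer: 23 steps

p: 0,0,0,0,0,0,1,1,0,0,1,1,0,0,1,1
u: 1,1,1,1,1,1,1,1,1,1,1,1,1,1,1,1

steps = 23; useful = 296; efficiency = 296/368 = 37/46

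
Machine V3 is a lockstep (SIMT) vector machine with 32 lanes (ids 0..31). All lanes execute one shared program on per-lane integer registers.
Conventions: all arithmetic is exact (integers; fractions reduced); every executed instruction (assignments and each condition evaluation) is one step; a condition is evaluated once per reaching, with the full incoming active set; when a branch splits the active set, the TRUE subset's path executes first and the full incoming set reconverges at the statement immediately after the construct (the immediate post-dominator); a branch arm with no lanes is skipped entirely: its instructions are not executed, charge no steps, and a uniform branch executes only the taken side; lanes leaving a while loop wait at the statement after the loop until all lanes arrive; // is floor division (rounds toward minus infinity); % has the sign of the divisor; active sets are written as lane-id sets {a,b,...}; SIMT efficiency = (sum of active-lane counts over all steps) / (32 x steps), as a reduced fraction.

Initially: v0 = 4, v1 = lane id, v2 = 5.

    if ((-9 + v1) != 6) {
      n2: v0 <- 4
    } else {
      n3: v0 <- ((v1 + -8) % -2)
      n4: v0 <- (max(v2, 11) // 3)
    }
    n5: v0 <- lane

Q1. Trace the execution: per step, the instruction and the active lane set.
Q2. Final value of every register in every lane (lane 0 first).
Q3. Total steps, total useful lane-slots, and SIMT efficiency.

step 0: eval ((-9 + v1) != 6)        {0,1,2,3,4,5,6,7,8,9,10,11,12,13,14,15,16,17,18,19,20,21,22,23,24,25,26,27,28,29,30,31}
step 1: v0 <- 4                      {0,1,2,3,4,5,6,7,8,9,10,11,12,13,14,16,17,18,19,20,21,22,23,24,25,26,27,28,29,30,31}
step 2: v0 <- ((v1 + -8) % -2)       {15}
step 3: v0 <- (max(v2, 11) // 3)     {15}
step 4: v0 <- lane                   {0,1,2,3,4,5,6,7,8,9,10,11,12,13,14,15,16,17,18,19,20,21,22,23,24,25,26,27,28,29,30,31}

Answer: 5 steps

v0: 0,1,2,3,4,5,6,7,8,9,10,11,12,13,14,15,16,17,18,19,20,21,22,23,24,25,26,27,28,29,30,31
v1: 0,1,2,3,4,5,6,7,8,9,10,11,12,13,14,15,16,17,18,19,20,21,22,23,24,25,26,27,28,29,30,31
v2: 5,5,5,5,5,5,5,5,5,5,5,5,5,5,5,5,5,5,5,5,5,5,5,5,5,5,5,5,5,5,5,5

steps = 5; useful = 97; efficiency = 97/160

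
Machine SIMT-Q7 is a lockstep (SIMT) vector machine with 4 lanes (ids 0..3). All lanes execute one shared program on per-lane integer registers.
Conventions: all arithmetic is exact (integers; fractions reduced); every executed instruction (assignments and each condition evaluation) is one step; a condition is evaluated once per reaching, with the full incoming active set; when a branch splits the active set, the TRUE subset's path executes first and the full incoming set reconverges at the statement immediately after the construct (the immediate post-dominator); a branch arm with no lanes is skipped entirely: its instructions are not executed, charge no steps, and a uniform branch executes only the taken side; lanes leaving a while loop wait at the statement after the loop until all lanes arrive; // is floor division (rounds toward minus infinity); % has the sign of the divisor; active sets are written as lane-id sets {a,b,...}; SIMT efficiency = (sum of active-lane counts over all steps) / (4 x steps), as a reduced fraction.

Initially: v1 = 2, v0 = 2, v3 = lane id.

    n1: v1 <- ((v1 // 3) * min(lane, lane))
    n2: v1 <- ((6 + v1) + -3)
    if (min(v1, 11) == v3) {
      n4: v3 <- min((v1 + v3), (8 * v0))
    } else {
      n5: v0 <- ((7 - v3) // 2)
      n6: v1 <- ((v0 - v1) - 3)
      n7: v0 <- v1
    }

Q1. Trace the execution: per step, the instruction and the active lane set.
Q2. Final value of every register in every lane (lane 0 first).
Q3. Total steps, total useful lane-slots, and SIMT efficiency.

step 0: v1 <- ((v1 // 3) * min(lane, lane)) {0,1,2,3}
step 1: v1 <- ((6 + v1) + -3)        {0,1,2,3}
step 2: eval (min(v1, 11) == v3)     {0,1,2,3}
step 3: v3 <- min((v1 + v3), (8 * v0)) {3}
step 4: v0 <- ((7 - v3) // 2)        {0,1,2}
step 5: v1 <- ((v0 - v1) - 3)        {0,1,2}
step 6: v0 <- v1                     {0,1,2}

Answer: 7 steps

v1: -3,-3,-4,3
v0: -3,-3,-4,2
v3: 0,1,2,6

steps = 7; useful = 22; efficiency = 22/28 = 11/14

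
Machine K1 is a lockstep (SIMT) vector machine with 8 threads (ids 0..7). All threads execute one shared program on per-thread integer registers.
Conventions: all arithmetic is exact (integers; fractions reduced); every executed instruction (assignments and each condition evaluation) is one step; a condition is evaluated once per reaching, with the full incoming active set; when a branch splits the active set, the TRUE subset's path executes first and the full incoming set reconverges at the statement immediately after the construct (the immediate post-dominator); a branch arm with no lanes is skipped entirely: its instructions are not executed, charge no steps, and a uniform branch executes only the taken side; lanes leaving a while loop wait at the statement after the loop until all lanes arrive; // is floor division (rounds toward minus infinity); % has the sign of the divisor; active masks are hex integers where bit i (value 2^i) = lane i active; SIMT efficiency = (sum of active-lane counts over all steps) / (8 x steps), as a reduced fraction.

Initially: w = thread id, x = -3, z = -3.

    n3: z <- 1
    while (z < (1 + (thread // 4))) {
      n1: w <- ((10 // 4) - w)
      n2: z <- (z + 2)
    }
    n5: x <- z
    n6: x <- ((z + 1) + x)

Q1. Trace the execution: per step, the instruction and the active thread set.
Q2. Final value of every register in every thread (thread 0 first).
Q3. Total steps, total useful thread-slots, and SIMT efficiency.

step 0: z <- 1                       0xff
step 1: eval (z < (1 + (thread // 4))) 0xff
step 2: w <- ((10 // 4) - w)         0xf0
step 3: z <- (z + 2)                 0xf0
step 4: eval (z < (1 + (thread // 4))) 0xf0
step 5: x <- z                       0xff
step 6: x <- ((z + 1) + x)           0xff

Answer: 7 steps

w: 0,1,2,3,-2,-3,-4,-5
x: 3,3,3,3,7,7,7,7
z: 1,1,1,1,3,3,3,3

steps = 7; useful = 44; efficiency = 44/56 = 11/14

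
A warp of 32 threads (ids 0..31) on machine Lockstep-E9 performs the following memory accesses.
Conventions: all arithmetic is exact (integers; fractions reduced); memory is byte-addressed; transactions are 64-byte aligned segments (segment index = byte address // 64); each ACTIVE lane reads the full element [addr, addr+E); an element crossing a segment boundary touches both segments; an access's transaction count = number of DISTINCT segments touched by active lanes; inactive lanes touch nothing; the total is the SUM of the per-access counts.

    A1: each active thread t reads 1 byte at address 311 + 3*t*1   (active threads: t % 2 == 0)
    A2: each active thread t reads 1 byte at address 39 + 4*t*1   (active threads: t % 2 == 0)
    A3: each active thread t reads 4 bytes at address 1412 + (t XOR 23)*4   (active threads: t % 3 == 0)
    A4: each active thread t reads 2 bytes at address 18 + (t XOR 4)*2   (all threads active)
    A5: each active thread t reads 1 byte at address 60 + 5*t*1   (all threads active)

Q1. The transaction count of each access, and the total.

A1: 3 transactions
A2: 3 transactions
A3: 2 transactions
A4: 2 transactions
A5: 4 transactions

Answer: 3,3,2,2,4; total 14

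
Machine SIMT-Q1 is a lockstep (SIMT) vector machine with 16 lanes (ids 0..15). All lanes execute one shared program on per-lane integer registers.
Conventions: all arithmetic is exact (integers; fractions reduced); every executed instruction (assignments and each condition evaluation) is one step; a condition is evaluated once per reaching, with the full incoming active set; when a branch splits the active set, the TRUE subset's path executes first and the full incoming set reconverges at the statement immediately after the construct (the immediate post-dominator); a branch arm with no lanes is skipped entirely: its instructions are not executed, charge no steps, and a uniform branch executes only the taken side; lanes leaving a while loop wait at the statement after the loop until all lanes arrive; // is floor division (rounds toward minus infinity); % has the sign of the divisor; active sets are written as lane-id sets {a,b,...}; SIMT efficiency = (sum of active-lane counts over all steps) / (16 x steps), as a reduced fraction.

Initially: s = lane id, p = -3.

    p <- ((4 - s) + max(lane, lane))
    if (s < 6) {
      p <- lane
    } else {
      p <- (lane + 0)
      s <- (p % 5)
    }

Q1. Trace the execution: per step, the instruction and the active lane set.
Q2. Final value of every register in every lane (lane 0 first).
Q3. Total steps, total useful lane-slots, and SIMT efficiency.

step 0: p <- ((4 - s) + max(lane, lane)) {0,1,2,3,4,5,6,7,8,9,10,11,12,13,14,15}
step 1: eval (s < 6)                 {0,1,2,3,4,5,6,7,8,9,10,11,12,13,14,15}
step 2: p <- lane                    {0,1,2,3,4,5}
step 3: p <- (lane + 0)              {6,7,8,9,10,11,12,13,14,15}
step 4: s <- (p % 5)                 {6,7,8,9,10,11,12,13,14,15}

Answer: 5 steps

s: 0,1,2,3,4,5,1,2,3,4,0,1,2,3,4,0
p: 0,1,2,3,4,5,6,7,8,9,10,11,12,13,14,15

steps = 5; useful = 58; efficiency = 58/80 = 29/40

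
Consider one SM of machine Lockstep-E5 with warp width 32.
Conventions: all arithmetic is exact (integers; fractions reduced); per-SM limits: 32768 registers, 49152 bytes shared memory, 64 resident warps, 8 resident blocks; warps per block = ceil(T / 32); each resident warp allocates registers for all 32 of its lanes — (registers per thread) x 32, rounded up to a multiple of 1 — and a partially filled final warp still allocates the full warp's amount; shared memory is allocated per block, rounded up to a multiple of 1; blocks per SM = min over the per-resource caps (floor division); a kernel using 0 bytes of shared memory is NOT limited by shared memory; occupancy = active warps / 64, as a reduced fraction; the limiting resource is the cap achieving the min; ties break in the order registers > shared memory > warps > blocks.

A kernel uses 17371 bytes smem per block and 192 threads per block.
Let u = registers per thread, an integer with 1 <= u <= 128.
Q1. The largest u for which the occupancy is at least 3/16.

Answer: u = 85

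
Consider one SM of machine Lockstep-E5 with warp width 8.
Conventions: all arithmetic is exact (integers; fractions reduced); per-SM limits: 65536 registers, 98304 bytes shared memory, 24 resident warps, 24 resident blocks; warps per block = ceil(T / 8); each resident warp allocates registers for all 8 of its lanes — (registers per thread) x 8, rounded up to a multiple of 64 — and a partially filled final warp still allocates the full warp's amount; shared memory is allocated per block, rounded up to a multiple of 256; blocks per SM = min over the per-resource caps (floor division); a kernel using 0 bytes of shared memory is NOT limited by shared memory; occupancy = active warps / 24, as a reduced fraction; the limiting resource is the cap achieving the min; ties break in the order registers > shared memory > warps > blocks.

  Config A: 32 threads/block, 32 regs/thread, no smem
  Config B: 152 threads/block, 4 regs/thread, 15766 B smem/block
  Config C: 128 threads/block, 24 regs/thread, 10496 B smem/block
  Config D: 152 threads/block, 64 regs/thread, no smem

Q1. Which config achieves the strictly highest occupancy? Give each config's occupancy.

occupancies: A 1, B 19/24, C 2/3, D 19/24

Answer: A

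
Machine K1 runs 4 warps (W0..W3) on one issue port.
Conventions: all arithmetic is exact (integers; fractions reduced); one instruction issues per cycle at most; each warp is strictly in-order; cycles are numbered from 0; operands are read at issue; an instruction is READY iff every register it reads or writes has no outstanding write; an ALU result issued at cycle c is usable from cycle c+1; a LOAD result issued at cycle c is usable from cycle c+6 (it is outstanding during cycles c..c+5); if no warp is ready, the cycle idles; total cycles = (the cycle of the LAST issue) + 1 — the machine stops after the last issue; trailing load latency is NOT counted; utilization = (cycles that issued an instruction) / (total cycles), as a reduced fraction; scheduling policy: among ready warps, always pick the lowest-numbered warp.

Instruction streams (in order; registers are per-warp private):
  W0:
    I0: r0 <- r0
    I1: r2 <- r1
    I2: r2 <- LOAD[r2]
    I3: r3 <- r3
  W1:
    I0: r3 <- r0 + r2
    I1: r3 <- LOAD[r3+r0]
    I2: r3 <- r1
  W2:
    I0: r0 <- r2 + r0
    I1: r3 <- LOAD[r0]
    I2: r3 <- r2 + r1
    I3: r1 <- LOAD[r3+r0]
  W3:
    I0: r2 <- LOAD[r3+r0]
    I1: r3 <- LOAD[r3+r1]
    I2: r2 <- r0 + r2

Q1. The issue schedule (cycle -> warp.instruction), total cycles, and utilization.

cycle 0: W0.I0
cycle 1: W0.I1
cycle 2: W0.I2
cycle 3: W0.I3
cycle 4: W1.I0
cycle 5: W1.I1
cycle 6: W2.I0
cycle 7: W2.I1
cycle 8: W3.I0
cycle 9: W3.I1
cycle 10: idle
cycle 11: W1.I2
cycle 12: idle
cycle 13: W2.I2
cycle 14: W2.I3
cycle 15: W3.I2

Answer: 16 cycles, utilization 7/8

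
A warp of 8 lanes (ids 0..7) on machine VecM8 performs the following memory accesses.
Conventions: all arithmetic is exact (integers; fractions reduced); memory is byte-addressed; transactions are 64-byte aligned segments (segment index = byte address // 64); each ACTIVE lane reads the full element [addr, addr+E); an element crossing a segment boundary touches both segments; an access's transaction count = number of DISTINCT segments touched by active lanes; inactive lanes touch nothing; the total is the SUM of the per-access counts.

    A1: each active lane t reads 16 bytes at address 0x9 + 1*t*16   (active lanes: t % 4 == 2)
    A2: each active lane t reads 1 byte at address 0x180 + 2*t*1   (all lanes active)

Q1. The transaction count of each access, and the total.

A1: 2 transactions
A2: 1 transaction

Answer: 2,1; total 3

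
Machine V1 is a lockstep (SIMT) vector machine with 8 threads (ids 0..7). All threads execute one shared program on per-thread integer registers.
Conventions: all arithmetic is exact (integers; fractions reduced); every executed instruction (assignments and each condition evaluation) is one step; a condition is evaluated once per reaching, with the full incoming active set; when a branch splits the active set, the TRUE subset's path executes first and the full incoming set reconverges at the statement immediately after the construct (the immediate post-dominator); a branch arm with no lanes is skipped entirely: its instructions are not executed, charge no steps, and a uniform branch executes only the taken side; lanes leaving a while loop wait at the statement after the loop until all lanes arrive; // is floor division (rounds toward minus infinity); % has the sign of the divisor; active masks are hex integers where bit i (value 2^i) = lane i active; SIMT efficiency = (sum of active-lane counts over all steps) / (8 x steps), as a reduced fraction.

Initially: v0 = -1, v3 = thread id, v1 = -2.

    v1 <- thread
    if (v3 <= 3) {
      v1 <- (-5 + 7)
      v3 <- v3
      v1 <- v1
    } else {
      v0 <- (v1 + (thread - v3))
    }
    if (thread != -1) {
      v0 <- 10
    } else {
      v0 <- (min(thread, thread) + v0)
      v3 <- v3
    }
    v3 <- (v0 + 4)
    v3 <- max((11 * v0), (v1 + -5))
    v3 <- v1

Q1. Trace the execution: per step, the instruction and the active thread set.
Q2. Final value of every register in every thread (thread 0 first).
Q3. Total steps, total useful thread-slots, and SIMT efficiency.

step 0: v1 <- thread                 0xff
step 1: eval (v3 <= 3)               0xff
step 2: v1 <- (-5 + 7)               0x0f
step 3: v3 <- v3                     0x0f
step 4: v1 <- v1                     0x0f
step 5: v0 <- (v1 + (thread - v3))   0xf0
step 6: eval (thread != -1)          0xff
step 7: v0 <- 10                     0xff
step 8: v3 <- (v0 + 4)               0xff
step 9: v3 <- max((11 * v0), (v1 + -5)) 0xff
step 10: v3 <- v1                     0xff

Answer: 11 steps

v0: 10,10,10,10,10,10,10,10
v3: 2,2,2,2,4,5,6,7
v1: 2,2,2,2,4,5,6,7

steps = 11; useful = 72; efficiency = 72/88 = 9/11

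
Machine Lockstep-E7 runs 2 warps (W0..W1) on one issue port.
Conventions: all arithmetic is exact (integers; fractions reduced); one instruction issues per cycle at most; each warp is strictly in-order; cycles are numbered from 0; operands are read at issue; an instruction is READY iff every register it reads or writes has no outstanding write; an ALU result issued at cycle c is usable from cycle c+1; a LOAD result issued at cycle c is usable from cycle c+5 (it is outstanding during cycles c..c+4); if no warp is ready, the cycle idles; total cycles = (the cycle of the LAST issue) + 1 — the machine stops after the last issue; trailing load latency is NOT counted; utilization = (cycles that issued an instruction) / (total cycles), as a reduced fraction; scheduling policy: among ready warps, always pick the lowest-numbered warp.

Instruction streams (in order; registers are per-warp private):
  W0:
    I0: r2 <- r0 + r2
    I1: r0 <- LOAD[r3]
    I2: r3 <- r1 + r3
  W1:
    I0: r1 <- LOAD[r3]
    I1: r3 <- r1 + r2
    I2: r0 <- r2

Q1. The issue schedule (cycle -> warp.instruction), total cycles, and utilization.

cycle 0: W0.I0
cycle 1: W0.I1
cycle 2: W0.I2
cycle 3: W1.I0
cycle 4: idle
cycle 5: idle
cycle 6: idle
cycle 7: idle
cycle 8: W1.I1
cycle 9: W1.I2

Answer: 10 cycles, utilization 3/5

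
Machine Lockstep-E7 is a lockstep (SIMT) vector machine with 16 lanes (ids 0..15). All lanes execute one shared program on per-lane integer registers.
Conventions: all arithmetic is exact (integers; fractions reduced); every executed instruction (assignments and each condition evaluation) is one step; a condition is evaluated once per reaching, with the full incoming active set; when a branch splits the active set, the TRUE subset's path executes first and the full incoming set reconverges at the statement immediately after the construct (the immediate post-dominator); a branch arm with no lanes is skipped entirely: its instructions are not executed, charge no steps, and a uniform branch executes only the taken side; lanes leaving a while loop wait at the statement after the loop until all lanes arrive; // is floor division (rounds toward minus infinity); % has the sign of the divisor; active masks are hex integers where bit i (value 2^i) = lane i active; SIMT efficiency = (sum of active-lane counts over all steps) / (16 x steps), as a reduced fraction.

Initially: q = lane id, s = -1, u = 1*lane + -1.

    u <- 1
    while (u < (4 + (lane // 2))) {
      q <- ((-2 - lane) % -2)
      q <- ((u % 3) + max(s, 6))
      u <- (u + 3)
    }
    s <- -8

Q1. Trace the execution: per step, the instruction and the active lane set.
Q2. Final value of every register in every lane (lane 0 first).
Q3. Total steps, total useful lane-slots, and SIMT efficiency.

step 0: u <- 1                       0xffff
step 1: eval (u < (4 + (lane // 2))) 0xffff
step 2: q <- ((-2 - lane) % -2)      0xffff
step 3: q <- ((u % 3) + max(s, 6))   0xffff
step 4: u <- (u + 3)                 0xffff
step 5: eval (u < (4 + (lane // 2))) 0xffff
step 6: q <- ((-2 - lane) % -2)      0xfffc
step 7: q <- ((u % 3) + max(s, 6))   0xfffc
step 8: u <- (u + 3)                 0xfffc
step 9: eval (u < (4 + (lane // 2))) 0xfffc
step 10: q <- ((-2 - lane) % -2)      0xff00
step 11: q <- ((u % 3) + max(s, 6))   0xff00
step 12: u <- (u + 3)                 0xff00
step 13: eval (u < (4 + (lane // 2))) 0xff00
step 14: q <- ((-2 - lane) % -2)      0xc000
step 15: q <- ((u % 3) + max(s, 6))   0xc000
step 16: u <- (u + 3)                 0xc000
step 17: eval (u < (4 + (lane // 2))) 0xc000
step 18: s <- -8                      0xffff

Answer: 19 steps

q: 7,7,7,7,7,7,7,7,7,7,7,7,7,7,7,7
s: -8,-8,-8,-8,-8,-8,-8,-8,-8,-8,-8,-8,-8,-8,-8,-8
u: 4,4,7,7,7,7,7,7,10,10,10,10,10,10,13,13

steps = 19; useful = 208; efficiency = 208/304 = 13/19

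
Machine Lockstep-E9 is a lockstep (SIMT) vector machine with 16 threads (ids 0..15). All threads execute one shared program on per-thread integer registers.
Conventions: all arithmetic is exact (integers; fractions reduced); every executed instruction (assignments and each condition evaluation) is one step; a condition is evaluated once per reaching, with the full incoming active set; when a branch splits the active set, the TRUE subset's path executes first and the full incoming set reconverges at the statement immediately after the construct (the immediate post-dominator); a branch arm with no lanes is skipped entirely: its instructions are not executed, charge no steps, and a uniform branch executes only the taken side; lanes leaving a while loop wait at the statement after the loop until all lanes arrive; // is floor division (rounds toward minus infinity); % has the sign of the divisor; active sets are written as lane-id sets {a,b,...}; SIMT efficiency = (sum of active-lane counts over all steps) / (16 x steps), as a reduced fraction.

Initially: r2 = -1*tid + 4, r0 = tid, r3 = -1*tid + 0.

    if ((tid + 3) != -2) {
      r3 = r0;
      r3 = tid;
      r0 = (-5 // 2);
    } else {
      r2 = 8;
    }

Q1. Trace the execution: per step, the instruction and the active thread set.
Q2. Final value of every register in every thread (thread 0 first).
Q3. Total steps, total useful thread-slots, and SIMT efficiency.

step 0: eval ((tid + 3) != -2)       {0,1,2,3,4,5,6,7,8,9,10,11,12,13,14,15}
step 1: r3 <- r0                     {0,1,2,3,4,5,6,7,8,9,10,11,12,13,14,15}
step 2: r3 <- tid                    {0,1,2,3,4,5,6,7,8,9,10,11,12,13,14,15}
step 3: r0 <- (-5 // 2)              {0,1,2,3,4,5,6,7,8,9,10,11,12,13,14,15}

Answer: 4 steps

r2: 4,3,2,1,0,-1,-2,-3,-4,-5,-6,-7,-8,-9,-10,-11
r0: -3,-3,-3,-3,-3,-3,-3,-3,-3,-3,-3,-3,-3,-3,-3,-3
r3: 0,1,2,3,4,5,6,7,8,9,10,11,12,13,14,15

steps = 4; useful = 64; efficiency = 64/64 = 1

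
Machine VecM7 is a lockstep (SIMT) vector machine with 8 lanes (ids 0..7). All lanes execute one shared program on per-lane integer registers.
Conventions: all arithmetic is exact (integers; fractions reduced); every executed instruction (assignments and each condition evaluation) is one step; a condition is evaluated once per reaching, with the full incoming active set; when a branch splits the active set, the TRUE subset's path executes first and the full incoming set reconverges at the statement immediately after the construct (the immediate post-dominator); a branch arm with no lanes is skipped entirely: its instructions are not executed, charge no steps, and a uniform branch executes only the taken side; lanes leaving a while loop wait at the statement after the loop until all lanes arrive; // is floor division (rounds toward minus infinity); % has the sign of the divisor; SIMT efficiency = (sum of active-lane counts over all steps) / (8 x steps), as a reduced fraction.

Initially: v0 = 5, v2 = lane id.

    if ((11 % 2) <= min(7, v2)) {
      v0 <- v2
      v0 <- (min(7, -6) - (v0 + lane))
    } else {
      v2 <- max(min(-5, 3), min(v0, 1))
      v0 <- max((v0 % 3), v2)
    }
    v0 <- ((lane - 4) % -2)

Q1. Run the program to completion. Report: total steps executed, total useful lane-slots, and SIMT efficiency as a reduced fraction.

Answer: 6 steps, 32 useful, 2/3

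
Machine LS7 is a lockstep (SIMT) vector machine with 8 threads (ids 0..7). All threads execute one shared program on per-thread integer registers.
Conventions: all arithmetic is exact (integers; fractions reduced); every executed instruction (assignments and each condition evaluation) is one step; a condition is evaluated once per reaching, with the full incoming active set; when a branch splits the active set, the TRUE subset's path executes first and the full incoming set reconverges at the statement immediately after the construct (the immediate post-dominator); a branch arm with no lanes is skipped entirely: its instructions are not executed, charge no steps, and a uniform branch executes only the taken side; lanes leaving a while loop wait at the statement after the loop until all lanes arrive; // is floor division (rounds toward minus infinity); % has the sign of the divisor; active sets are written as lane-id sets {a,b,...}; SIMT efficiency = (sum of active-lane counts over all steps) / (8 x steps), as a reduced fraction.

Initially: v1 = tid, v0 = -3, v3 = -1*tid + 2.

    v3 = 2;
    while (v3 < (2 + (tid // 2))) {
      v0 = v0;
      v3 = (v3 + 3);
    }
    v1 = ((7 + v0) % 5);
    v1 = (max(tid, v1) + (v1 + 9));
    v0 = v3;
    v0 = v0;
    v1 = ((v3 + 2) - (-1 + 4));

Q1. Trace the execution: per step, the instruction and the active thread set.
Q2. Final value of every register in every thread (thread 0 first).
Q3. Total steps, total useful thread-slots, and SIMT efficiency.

step 0: v3 <- 2                      {0,1,2,3,4,5,6,7}
step 1: eval (v3 < (2 + (tid // 2))) {0,1,2,3,4,5,6,7}
step 2: v0 <- v0                     {2,3,4,5,6,7}
step 3: v3 <- (v3 + 3)               {2,3,4,5,6,7}
step 4: eval (v3 < (2 + (tid // 2))) {2,3,4,5,6,7}
step 5: v1 <- ((7 + v0) % 5)         {0,1,2,3,4,5,6,7}
step 6: v1 <- (max(tid, v1) + (v1 + 9)) {0,1,2,3,4,5,6,7}
step 7: v0 <- v3                     {0,1,2,3,4,5,6,7}
step 8: v0 <- v0                     {0,1,2,3,4,5,6,7}
step 9: v1 <- ((v3 + 2) - (-1 + 4))  {0,1,2,3,4,5,6,7}

Answer: 10 steps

v1: 1,1,4,4,4,4,4,4
v0: 2,2,5,5,5,5,5,5
v3: 2,2,5,5,5,5,5,5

steps = 10; useful = 74; efficiency = 74/80 = 37/40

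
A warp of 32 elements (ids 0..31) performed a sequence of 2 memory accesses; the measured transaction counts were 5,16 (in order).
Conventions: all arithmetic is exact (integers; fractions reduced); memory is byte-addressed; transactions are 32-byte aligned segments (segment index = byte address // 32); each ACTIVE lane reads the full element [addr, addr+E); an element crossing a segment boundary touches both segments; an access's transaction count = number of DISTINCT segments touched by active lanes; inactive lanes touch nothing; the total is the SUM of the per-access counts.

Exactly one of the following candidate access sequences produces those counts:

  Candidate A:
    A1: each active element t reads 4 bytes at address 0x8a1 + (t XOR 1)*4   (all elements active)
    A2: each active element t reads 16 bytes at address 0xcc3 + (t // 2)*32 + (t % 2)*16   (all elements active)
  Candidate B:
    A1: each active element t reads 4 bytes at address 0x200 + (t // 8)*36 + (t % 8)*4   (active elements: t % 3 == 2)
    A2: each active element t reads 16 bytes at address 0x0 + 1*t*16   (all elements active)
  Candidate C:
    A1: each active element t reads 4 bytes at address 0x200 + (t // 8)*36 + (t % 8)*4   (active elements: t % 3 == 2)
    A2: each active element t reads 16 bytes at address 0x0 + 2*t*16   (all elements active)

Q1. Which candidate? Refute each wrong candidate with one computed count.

A: A2 gives 17 transactions, not 16
C: A2 gives 32 transactions, not 16
B: all counts match (5,16)

Answer: B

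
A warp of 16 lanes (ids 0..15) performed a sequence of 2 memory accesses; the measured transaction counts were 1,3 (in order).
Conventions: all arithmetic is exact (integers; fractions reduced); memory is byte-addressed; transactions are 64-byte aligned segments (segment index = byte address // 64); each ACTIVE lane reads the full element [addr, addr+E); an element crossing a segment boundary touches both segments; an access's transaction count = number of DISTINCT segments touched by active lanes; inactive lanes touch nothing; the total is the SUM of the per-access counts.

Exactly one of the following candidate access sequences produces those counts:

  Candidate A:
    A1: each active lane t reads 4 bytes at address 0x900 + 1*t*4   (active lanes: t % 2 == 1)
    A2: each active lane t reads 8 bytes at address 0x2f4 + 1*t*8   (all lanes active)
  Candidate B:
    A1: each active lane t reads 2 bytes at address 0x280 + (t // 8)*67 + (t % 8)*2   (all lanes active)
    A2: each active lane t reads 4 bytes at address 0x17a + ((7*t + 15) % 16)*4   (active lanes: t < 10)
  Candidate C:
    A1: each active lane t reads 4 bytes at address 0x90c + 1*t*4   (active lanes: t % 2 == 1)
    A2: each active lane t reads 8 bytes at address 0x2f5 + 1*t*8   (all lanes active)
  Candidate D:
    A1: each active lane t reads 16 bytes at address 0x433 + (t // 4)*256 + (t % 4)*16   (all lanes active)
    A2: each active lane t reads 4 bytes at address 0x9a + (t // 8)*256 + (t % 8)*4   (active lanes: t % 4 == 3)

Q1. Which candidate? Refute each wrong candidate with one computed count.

B: A1 gives 2 transactions, not 1
C: A1 gives 2 transactions, not 1
D: A1 gives 8 transactions, not 1
A: all counts match (1,3)

Answer: A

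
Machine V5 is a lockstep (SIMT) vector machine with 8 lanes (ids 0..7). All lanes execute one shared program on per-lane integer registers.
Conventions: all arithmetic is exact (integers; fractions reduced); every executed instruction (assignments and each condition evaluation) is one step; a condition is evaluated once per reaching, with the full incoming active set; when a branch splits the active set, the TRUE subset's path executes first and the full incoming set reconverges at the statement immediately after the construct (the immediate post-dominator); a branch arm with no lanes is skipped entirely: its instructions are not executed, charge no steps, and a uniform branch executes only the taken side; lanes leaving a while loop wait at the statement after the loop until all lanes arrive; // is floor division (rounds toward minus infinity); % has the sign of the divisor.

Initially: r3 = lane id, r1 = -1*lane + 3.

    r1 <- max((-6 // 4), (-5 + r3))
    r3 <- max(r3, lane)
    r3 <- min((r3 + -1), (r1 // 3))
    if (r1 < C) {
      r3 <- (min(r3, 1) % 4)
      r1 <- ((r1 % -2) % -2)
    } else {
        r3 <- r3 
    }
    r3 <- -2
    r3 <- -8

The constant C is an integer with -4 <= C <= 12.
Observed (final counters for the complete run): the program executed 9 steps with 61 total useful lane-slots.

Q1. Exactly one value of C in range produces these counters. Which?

Answer: C = 0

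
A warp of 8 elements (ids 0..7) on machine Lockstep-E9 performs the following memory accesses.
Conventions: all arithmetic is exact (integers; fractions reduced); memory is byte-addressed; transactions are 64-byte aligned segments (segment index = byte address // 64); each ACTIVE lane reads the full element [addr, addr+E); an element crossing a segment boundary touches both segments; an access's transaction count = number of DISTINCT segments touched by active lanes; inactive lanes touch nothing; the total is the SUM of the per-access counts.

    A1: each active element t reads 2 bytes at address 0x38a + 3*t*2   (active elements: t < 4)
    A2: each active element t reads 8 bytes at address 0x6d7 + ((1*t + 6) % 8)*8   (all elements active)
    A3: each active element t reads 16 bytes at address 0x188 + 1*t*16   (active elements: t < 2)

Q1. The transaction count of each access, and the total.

A1: 1 transaction
A2: 2 transactions
A3: 1 transaction

Answer: 1,2,1; total 4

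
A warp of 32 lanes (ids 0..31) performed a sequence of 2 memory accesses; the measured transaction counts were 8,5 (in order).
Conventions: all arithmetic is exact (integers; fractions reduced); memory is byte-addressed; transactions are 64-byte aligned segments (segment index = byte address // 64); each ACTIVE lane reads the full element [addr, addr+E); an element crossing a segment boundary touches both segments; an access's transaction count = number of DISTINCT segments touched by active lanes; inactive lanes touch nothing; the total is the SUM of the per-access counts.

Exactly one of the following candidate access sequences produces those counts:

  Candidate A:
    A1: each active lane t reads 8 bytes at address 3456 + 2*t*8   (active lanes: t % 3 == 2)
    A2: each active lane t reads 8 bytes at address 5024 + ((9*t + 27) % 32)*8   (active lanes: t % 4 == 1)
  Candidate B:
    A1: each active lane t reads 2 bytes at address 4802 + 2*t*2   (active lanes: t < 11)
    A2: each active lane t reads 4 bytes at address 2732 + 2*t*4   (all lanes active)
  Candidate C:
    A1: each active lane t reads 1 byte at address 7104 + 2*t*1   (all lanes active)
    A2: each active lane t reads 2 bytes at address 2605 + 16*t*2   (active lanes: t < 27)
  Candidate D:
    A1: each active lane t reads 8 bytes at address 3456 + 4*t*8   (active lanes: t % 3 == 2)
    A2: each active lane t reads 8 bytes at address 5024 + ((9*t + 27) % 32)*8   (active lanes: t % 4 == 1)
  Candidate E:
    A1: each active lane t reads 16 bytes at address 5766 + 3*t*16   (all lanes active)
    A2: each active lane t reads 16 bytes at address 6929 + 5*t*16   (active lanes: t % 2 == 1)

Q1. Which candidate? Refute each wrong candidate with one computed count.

B: A1 gives 1 transaction, not 8
C: A1 gives 1 transaction, not 8
D: A1 gives 10 transactions, not 8
E: A1 gives 24 transactions, not 8
A: all counts match (8,5)

Answer: A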